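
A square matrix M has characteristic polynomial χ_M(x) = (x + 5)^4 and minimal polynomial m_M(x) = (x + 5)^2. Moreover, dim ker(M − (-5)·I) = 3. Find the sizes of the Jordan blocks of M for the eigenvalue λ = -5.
Block sizes for λ = -5: [2, 1, 1]

Step 1 — from the characteristic polynomial, algebraic multiplicity of λ = -5 is 4. From dim ker(M − (-5)·I) = 3, there are exactly 3 Jordan blocks for λ = -5.
Step 2 — from the minimal polynomial, the factor (x + 5)^2 tells us the largest block for λ = -5 has size 2.
Step 3 — with total size 4, 3 blocks, and largest block 2, the block sizes (in nonincreasing order) are [2, 1, 1].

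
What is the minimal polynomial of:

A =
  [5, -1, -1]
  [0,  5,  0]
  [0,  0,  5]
x^2 - 10*x + 25

The characteristic polynomial is χ_A(x) = (x - 5)^3, so the eigenvalues are known. The minimal polynomial is
  m_A(x) = Π_λ (x − λ)^{k_λ}
where k_λ is the size of the *largest* Jordan block for λ (equivalently, the smallest k with (A − λI)^k v = 0 for every generalised eigenvector v of λ).

  λ = 5: largest Jordan block has size 2, contributing (x − 5)^2

So m_A(x) = (x - 5)^2 = x^2 - 10*x + 25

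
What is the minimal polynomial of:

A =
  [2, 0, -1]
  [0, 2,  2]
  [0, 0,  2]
x^2 - 4*x + 4

The characteristic polynomial is χ_A(x) = (x - 2)^3, so the eigenvalues are known. The minimal polynomial is
  m_A(x) = Π_λ (x − λ)^{k_λ}
where k_λ is the size of the *largest* Jordan block for λ (equivalently, the smallest k with (A − λI)^k v = 0 for every generalised eigenvector v of λ).

  λ = 2: largest Jordan block has size 2, contributing (x − 2)^2

So m_A(x) = (x - 2)^2 = x^2 - 4*x + 4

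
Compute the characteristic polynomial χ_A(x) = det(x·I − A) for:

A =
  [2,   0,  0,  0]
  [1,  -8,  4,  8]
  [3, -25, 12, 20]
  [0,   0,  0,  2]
x^4 - 8*x^3 + 24*x^2 - 32*x + 16

Expanding det(x·I − A) (e.g. by cofactor expansion or by noting that A is similar to its Jordan form J, which has the same characteristic polynomial as A) gives
  χ_A(x) = x^4 - 8*x^3 + 24*x^2 - 32*x + 16
which factors as (x - 2)^4. The eigenvalues (with algebraic multiplicities) are λ = 2 with multiplicity 4.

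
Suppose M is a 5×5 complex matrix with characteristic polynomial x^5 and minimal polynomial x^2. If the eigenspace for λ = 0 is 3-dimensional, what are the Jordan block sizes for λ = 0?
Block sizes for λ = 0: [2, 2, 1]

Step 1 — from the characteristic polynomial, algebraic multiplicity of λ = 0 is 5. From dim ker(M − (0)·I) = 3, there are exactly 3 Jordan blocks for λ = 0.
Step 2 — from the minimal polynomial, the factor (x − 0)^2 tells us the largest block for λ = 0 has size 2.
Step 3 — with total size 5, 3 blocks, and largest block 2, the block sizes (in nonincreasing order) are [2, 2, 1].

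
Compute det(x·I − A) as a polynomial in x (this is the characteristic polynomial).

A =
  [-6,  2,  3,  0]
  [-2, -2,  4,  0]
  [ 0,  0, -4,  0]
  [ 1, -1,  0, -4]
x^4 + 16*x^3 + 96*x^2 + 256*x + 256

Expanding det(x·I − A) (e.g. by cofactor expansion or by noting that A is similar to its Jordan form J, which has the same characteristic polynomial as A) gives
  χ_A(x) = x^4 + 16*x^3 + 96*x^2 + 256*x + 256
which factors as (x + 4)^4. The eigenvalues (with algebraic multiplicities) are λ = -4 with multiplicity 4.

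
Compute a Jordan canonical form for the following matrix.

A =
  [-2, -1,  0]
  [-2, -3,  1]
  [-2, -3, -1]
J_3(-2)

The characteristic polynomial is
  det(x·I − A) = x^3 + 6*x^2 + 12*x + 8 = (x + 2)^3

Eigenvalues and multiplicities (the geometric multiplicity of λ is n − rank(A − λI), which equals the number of Jordan blocks for λ):
  λ = -2: algebraic multiplicity = 3, geometric multiplicity = 1

Determining the block sizes for each eigenvalue:
  λ = -2: one block (gm = 1), so the single block has size am = 3 → block sizes [3]

Assembling the blocks gives a Jordan form
J =
  [-2,  1,  0]
  [ 0, -2,  1]
  [ 0,  0, -2]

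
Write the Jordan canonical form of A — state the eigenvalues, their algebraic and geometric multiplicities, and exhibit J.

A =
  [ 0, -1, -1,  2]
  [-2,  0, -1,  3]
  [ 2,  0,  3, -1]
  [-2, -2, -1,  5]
J_2(2) ⊕ J_2(2)

The characteristic polynomial is
  det(x·I − A) = x^4 - 8*x^3 + 24*x^2 - 32*x + 16 = (x - 2)^4

Eigenvalues and multiplicities (the geometric multiplicity of λ is n − rank(A − λI), which equals the number of Jordan blocks for λ):
  λ = 2: algebraic multiplicity = 4, geometric multiplicity = 2

Determining the block sizes for each eigenvalue:
  λ = 2: with am = 4 and gm = 2, the partition is not yet determined (e.g. several partitions of 4 into 2 parts exist). Let N = A − (2)·I. Computing rank(N^1) = 2, rank(N^2) = 0; the number of blocks of size ≥ j is rank(N^{j−1}) − rank(N^j), giving [2, 2]. So we have 2 block(s) of size 2 → block sizes [2, 2]

Assembling the blocks gives a Jordan form
J =
  [2, 1, 0, 0]
  [0, 2, 0, 0]
  [0, 0, 2, 1]
  [0, 0, 0, 2]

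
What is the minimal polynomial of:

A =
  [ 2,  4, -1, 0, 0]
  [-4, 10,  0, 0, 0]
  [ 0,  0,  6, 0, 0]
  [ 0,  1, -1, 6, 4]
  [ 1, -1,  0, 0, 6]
x^3 - 18*x^2 + 108*x - 216

The characteristic polynomial is χ_A(x) = (x - 6)^5, so the eigenvalues are known. The minimal polynomial is
  m_A(x) = Π_λ (x − λ)^{k_λ}
where k_λ is the size of the *largest* Jordan block for λ (equivalently, the smallest k with (A − λI)^k v = 0 for every generalised eigenvector v of λ).

  λ = 6: largest Jordan block has size 3, contributing (x − 6)^3

So m_A(x) = (x - 6)^3 = x^3 - 18*x^2 + 108*x - 216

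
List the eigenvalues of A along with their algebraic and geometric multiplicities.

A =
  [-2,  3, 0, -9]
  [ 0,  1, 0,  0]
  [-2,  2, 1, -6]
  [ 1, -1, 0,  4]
λ = 1: alg = 4, geom = 3

Step 1 — factor the characteristic polynomial to read off the algebraic multiplicities:
  χ_A(x) = (x - 1)^4

Step 2 — compute geometric multiplicities via the rank-nullity identity g(λ) = n − rank(A − λI):
  rank(A − (1)·I) = 1, so dim ker(A − (1)·I) = n − 1 = 3

Summary:
  λ = 1: algebraic multiplicity = 4, geometric multiplicity = 3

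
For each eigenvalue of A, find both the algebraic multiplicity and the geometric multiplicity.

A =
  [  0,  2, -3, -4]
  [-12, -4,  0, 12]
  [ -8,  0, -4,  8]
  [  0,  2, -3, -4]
λ = -4: alg = 3, geom = 2; λ = 0: alg = 1, geom = 1

Step 1 — factor the characteristic polynomial to read off the algebraic multiplicities:
  χ_A(x) = x*(x + 4)^3

Step 2 — compute geometric multiplicities via the rank-nullity identity g(λ) = n − rank(A − λI):
  rank(A − (-4)·I) = 2, so dim ker(A − (-4)·I) = n − 2 = 2
  rank(A − (0)·I) = 3, so dim ker(A − (0)·I) = n − 3 = 1

Summary:
  λ = -4: algebraic multiplicity = 3, geometric multiplicity = 2
  λ = 0: algebraic multiplicity = 1, geometric multiplicity = 1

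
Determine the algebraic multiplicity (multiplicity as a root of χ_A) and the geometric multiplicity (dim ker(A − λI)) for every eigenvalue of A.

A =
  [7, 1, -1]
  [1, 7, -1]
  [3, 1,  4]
λ = 6: alg = 3, geom = 1

Step 1 — factor the characteristic polynomial to read off the algebraic multiplicities:
  χ_A(x) = (x - 6)^3

Step 2 — compute geometric multiplicities via the rank-nullity identity g(λ) = n − rank(A − λI):
  rank(A − (6)·I) = 2, so dim ker(A − (6)·I) = n − 2 = 1

Summary:
  λ = 6: algebraic multiplicity = 3, geometric multiplicity = 1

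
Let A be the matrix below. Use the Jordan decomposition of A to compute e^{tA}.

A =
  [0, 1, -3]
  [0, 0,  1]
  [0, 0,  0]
e^{tA} =
  [1, t, t^2/2 - 3*t]
  [0, 1, t]
  [0, 0, 1]

Strategy: write A = P · J · P⁻¹ where J is a Jordan canonical form, so e^{tA} = P · e^{tJ} · P⁻¹, and e^{tJ} can be computed block-by-block.

A has Jordan form
J =
  [0, 1, 0]
  [0, 0, 1]
  [0, 0, 0]
(up to reordering of blocks).

Per-block formulas:
  For a 3×3 Jordan block J_3(0): exp(t · J_3(0)) = e^(0t)·(I + t·N + (t^2/2)·N^2), where N is the 3×3 nilpotent shift.

After assembling e^{tJ} and conjugating by P, we get:

e^{tA} =
  [1, t, t^2/2 - 3*t]
  [0, 1, t]
  [0, 0, 1]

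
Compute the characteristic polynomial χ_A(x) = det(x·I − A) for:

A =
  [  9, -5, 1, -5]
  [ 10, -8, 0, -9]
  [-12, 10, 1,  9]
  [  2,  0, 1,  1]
x^4 - 3*x^3 - 6*x^2 + 28*x - 24

Expanding det(x·I − A) (e.g. by cofactor expansion or by noting that A is similar to its Jordan form J, which has the same characteristic polynomial as A) gives
  χ_A(x) = x^4 - 3*x^3 - 6*x^2 + 28*x - 24
which factors as (x - 2)^3*(x + 3). The eigenvalues (with algebraic multiplicities) are λ = -3 with multiplicity 1, λ = 2 with multiplicity 3.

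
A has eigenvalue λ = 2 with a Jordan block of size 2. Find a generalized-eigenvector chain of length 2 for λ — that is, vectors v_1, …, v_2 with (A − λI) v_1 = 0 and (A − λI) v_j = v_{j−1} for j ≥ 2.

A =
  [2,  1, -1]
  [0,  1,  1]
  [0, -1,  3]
A Jordan chain for λ = 2 of length 2:
v_1 = (1, -1, -1)ᵀ
v_2 = (0, 1, 0)ᵀ

Let N = A − (2)·I. We want v_2 with N^2 v_2 = 0 but N^1 v_2 ≠ 0; then v_{j-1} := N · v_j for j = 2, …, 2.

Pick v_2 = (0, 1, 0)ᵀ.
Then v_1 = N · v_2 = (1, -1, -1)ᵀ.

Sanity check: (A − (2)·I) v_1 = (0, 0, 0)ᵀ = 0. ✓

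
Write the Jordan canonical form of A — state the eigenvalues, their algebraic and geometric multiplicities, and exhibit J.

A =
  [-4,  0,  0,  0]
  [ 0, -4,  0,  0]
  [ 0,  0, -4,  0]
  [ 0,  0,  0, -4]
J_1(-4) ⊕ J_1(-4) ⊕ J_1(-4) ⊕ J_1(-4)

The characteristic polynomial is
  det(x·I − A) = x^4 + 16*x^3 + 96*x^2 + 256*x + 256 = (x + 4)^4

Eigenvalues and multiplicities (the geometric multiplicity of λ is n − rank(A − λI), which equals the number of Jordan blocks for λ):
  λ = -4: algebraic multiplicity = 4, geometric multiplicity = 4

Determining the block sizes for each eigenvalue:
  λ = -4: gm = am = 4, so every block has size 1 → block sizes [1, 1, 1, 1]

Assembling the blocks gives a Jordan form
J =
  [-4,  0,  0,  0]
  [ 0, -4,  0,  0]
  [ 0,  0, -4,  0]
  [ 0,  0,  0, -4]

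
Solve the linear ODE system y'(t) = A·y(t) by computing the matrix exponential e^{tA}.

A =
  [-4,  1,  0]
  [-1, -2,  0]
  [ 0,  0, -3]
e^{tA} =
  [-t*exp(-3*t) + exp(-3*t), t*exp(-3*t), 0]
  [-t*exp(-3*t), t*exp(-3*t) + exp(-3*t), 0]
  [0, 0, exp(-3*t)]

Strategy: write A = P · J · P⁻¹ where J is a Jordan canonical form, so e^{tA} = P · e^{tJ} · P⁻¹, and e^{tJ} can be computed block-by-block.

A has Jordan form
J =
  [-3,  1,  0]
  [ 0, -3,  0]
  [ 0,  0, -3]
(up to reordering of blocks).

Per-block formulas:
  For a 2×2 Jordan block J_2(-3): exp(t · J_2(-3)) = e^(-3t)·(I + t·N), where N is the 2×2 nilpotent shift.
  For a 1×1 block at λ = -3: exp(t · [-3]) = [e^(-3t)].

After assembling e^{tJ} and conjugating by P, we get:

e^{tA} =
  [-t*exp(-3*t) + exp(-3*t), t*exp(-3*t), 0]
  [-t*exp(-3*t), t*exp(-3*t) + exp(-3*t), 0]
  [0, 0, exp(-3*t)]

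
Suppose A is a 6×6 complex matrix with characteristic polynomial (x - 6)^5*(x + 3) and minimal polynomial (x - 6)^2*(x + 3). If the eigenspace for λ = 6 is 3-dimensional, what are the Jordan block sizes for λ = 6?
Block sizes for λ = 6: [2, 2, 1]

Step 1 — from the characteristic polynomial, algebraic multiplicity of λ = 6 is 5. From dim ker(A − (6)·I) = 3, there are exactly 3 Jordan blocks for λ = 6.
Step 2 — from the minimal polynomial, the factor (x − 6)^2 tells us the largest block for λ = 6 has size 2.
Step 3 — with total size 5, 3 blocks, and largest block 2, the block sizes (in nonincreasing order) are [2, 2, 1].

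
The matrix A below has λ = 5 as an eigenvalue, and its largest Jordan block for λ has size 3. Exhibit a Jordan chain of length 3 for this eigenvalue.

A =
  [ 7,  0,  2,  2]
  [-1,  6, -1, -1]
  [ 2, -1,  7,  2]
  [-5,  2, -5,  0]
A Jordan chain for λ = 5 of length 3:
v_1 = (-2, 0, -1, 3)ᵀ
v_2 = (2, -1, 2, -5)ᵀ
v_3 = (1, 0, 0, 0)ᵀ

Let N = A − (5)·I. We want v_3 with N^3 v_3 = 0 but N^2 v_3 ≠ 0; then v_{j-1} := N · v_j for j = 3, …, 2.

Pick v_3 = (1, 0, 0, 0)ᵀ.
Then v_2 = N · v_3 = (2, -1, 2, -5)ᵀ.
Then v_1 = N · v_2 = (-2, 0, -1, 3)ᵀ.

Sanity check: (A − (5)·I) v_1 = (0, 0, 0, 0)ᵀ = 0. ✓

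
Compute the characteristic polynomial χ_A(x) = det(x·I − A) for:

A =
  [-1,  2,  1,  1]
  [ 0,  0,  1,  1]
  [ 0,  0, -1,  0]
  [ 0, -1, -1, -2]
x^4 + 4*x^3 + 6*x^2 + 4*x + 1

Expanding det(x·I − A) (e.g. by cofactor expansion or by noting that A is similar to its Jordan form J, which has the same characteristic polynomial as A) gives
  χ_A(x) = x^4 + 4*x^3 + 6*x^2 + 4*x + 1
which factors as (x + 1)^4. The eigenvalues (with algebraic multiplicities) are λ = -1 with multiplicity 4.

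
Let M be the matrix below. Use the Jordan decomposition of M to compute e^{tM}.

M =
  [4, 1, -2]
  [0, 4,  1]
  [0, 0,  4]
e^{tM} =
  [exp(4*t), t*exp(4*t), t^2*exp(4*t)/2 - 2*t*exp(4*t)]
  [0, exp(4*t), t*exp(4*t)]
  [0, 0, exp(4*t)]

Strategy: write M = P · J · P⁻¹ where J is a Jordan canonical form, so e^{tM} = P · e^{tJ} · P⁻¹, and e^{tJ} can be computed block-by-block.

M has Jordan form
J =
  [4, 1, 0]
  [0, 4, 1]
  [0, 0, 4]
(up to reordering of blocks).

Per-block formulas:
  For a 3×3 Jordan block J_3(4): exp(t · J_3(4)) = e^(4t)·(I + t·N + (t^2/2)·N^2), where N is the 3×3 nilpotent shift.

After assembling e^{tJ} and conjugating by P, we get:

e^{tM} =
  [exp(4*t), t*exp(4*t), t^2*exp(4*t)/2 - 2*t*exp(4*t)]
  [0, exp(4*t), t*exp(4*t)]
  [0, 0, exp(4*t)]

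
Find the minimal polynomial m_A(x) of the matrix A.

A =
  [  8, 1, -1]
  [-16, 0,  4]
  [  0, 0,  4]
x^2 - 8*x + 16

The characteristic polynomial is χ_A(x) = (x - 4)^3, so the eigenvalues are known. The minimal polynomial is
  m_A(x) = Π_λ (x − λ)^{k_λ}
where k_λ is the size of the *largest* Jordan block for λ (equivalently, the smallest k with (A − λI)^k v = 0 for every generalised eigenvector v of λ).

  λ = 4: largest Jordan block has size 2, contributing (x − 4)^2

So m_A(x) = (x - 4)^2 = x^2 - 8*x + 16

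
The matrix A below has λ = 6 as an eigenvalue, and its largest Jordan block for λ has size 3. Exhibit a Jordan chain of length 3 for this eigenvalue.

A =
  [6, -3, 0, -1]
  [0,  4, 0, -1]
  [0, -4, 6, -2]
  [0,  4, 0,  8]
A Jordan chain for λ = 6 of length 3:
v_1 = (2, 0, 0, 0)ᵀ
v_2 = (-3, -2, -4, 4)ᵀ
v_3 = (0, 1, 0, 0)ᵀ

Let N = A − (6)·I. We want v_3 with N^3 v_3 = 0 but N^2 v_3 ≠ 0; then v_{j-1} := N · v_j for j = 3, …, 2.

Pick v_3 = (0, 1, 0, 0)ᵀ.
Then v_2 = N · v_3 = (-3, -2, -4, 4)ᵀ.
Then v_1 = N · v_2 = (2, 0, 0, 0)ᵀ.

Sanity check: (A − (6)·I) v_1 = (0, 0, 0, 0)ᵀ = 0. ✓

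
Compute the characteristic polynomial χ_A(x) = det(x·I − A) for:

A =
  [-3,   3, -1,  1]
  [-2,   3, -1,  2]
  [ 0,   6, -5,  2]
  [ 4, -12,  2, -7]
x^4 + 12*x^3 + 54*x^2 + 108*x + 81

Expanding det(x·I − A) (e.g. by cofactor expansion or by noting that A is similar to its Jordan form J, which has the same characteristic polynomial as A) gives
  χ_A(x) = x^4 + 12*x^3 + 54*x^2 + 108*x + 81
which factors as (x + 3)^4. The eigenvalues (with algebraic multiplicities) are λ = -3 with multiplicity 4.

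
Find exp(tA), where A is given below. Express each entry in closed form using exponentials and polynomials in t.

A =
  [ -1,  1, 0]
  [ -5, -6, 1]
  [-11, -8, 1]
e^{tA} =
  [-2*t^2*exp(-2*t) + t*exp(-2*t) + exp(-2*t), -3*t^2*exp(-2*t)/2 + t*exp(-2*t), t^2*exp(-2*t)/2]
  [2*t^2*exp(-2*t) - 5*t*exp(-2*t), 3*t^2*exp(-2*t)/2 - 4*t*exp(-2*t) + exp(-2*t), -t^2*exp(-2*t)/2 + t*exp(-2*t)]
  [-2*t^2*exp(-2*t) - 11*t*exp(-2*t), -3*t^2*exp(-2*t)/2 - 8*t*exp(-2*t), t^2*exp(-2*t)/2 + 3*t*exp(-2*t) + exp(-2*t)]

Strategy: write A = P · J · P⁻¹ where J is a Jordan canonical form, so e^{tA} = P · e^{tJ} · P⁻¹, and e^{tJ} can be computed block-by-block.

A has Jordan form
J =
  [-2,  1,  0]
  [ 0, -2,  1]
  [ 0,  0, -2]
(up to reordering of blocks).

Per-block formulas:
  For a 3×3 Jordan block J_3(-2): exp(t · J_3(-2)) = e^(-2t)·(I + t·N + (t^2/2)·N^2), where N is the 3×3 nilpotent shift.

After assembling e^{tJ} and conjugating by P, we get:

e^{tA} =
  [-2*t^2*exp(-2*t) + t*exp(-2*t) + exp(-2*t), -3*t^2*exp(-2*t)/2 + t*exp(-2*t), t^2*exp(-2*t)/2]
  [2*t^2*exp(-2*t) - 5*t*exp(-2*t), 3*t^2*exp(-2*t)/2 - 4*t*exp(-2*t) + exp(-2*t), -t^2*exp(-2*t)/2 + t*exp(-2*t)]
  [-2*t^2*exp(-2*t) - 11*t*exp(-2*t), -3*t^2*exp(-2*t)/2 - 8*t*exp(-2*t), t^2*exp(-2*t)/2 + 3*t*exp(-2*t) + exp(-2*t)]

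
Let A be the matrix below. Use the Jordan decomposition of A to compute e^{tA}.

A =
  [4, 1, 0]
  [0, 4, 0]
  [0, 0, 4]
e^{tA} =
  [exp(4*t), t*exp(4*t), 0]
  [0, exp(4*t), 0]
  [0, 0, exp(4*t)]

Strategy: write A = P · J · P⁻¹ where J is a Jordan canonical form, so e^{tA} = P · e^{tJ} · P⁻¹, and e^{tJ} can be computed block-by-block.

A has Jordan form
J =
  [4, 1, 0]
  [0, 4, 0]
  [0, 0, 4]
(up to reordering of blocks).

Per-block formulas:
  For a 1×1 block at λ = 4: exp(t · [4]) = [e^(4t)].
  For a 2×2 Jordan block J_2(4): exp(t · J_2(4)) = e^(4t)·(I + t·N), where N is the 2×2 nilpotent shift.

After assembling e^{tJ} and conjugating by P, we get:

e^{tA} =
  [exp(4*t), t*exp(4*t), 0]
  [0, exp(4*t), 0]
  [0, 0, exp(4*t)]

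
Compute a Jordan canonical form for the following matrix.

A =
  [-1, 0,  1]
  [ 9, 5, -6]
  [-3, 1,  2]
J_3(2)

The characteristic polynomial is
  det(x·I − A) = x^3 - 6*x^2 + 12*x - 8 = (x - 2)^3

Eigenvalues and multiplicities (the geometric multiplicity of λ is n − rank(A − λI), which equals the number of Jordan blocks for λ):
  λ = 2: algebraic multiplicity = 3, geometric multiplicity = 1

Determining the block sizes for each eigenvalue:
  λ = 2: one block (gm = 1), so the single block has size am = 3 → block sizes [3]

Assembling the blocks gives a Jordan form
J =
  [2, 1, 0]
  [0, 2, 1]
  [0, 0, 2]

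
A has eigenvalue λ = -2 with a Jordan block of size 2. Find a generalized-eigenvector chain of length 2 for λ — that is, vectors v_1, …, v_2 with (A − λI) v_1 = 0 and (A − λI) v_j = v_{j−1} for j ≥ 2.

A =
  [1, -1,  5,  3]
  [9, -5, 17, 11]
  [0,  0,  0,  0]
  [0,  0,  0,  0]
A Jordan chain for λ = -2 of length 2:
v_1 = (3, 9, 0, 0)ᵀ
v_2 = (1, 0, 0, 0)ᵀ

Let N = A − (-2)·I. We want v_2 with N^2 v_2 = 0 but N^1 v_2 ≠ 0; then v_{j-1} := N · v_j for j = 2, …, 2.

Pick v_2 = (1, 0, 0, 0)ᵀ.
Then v_1 = N · v_2 = (3, 9, 0, 0)ᵀ.

Sanity check: (A − (-2)·I) v_1 = (0, 0, 0, 0)ᵀ = 0. ✓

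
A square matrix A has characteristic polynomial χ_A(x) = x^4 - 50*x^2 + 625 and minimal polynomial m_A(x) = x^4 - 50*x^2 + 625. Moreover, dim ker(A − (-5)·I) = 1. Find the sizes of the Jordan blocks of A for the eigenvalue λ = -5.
Block sizes for λ = -5: [2]

Step 1 — from the characteristic polynomial, algebraic multiplicity of λ = -5 is 2. From dim ker(A − (-5)·I) = 1, there are exactly 1 Jordan blocks for λ = -5.
Step 2 — from the minimal polynomial, the factor (x + 5)^2 tells us the largest block for λ = -5 has size 2.
Step 3 — with total size 2, 1 blocks, and largest block 2, the block sizes (in nonincreasing order) are [2].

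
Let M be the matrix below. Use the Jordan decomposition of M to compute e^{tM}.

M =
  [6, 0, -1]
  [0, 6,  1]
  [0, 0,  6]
e^{tM} =
  [exp(6*t), 0, -t*exp(6*t)]
  [0, exp(6*t), t*exp(6*t)]
  [0, 0, exp(6*t)]

Strategy: write M = P · J · P⁻¹ where J is a Jordan canonical form, so e^{tM} = P · e^{tJ} · P⁻¹, and e^{tJ} can be computed block-by-block.

M has Jordan form
J =
  [6, 1, 0]
  [0, 6, 0]
  [0, 0, 6]
(up to reordering of blocks).

Per-block formulas:
  For a 2×2 Jordan block J_2(6): exp(t · J_2(6)) = e^(6t)·(I + t·N), where N is the 2×2 nilpotent shift.
  For a 1×1 block at λ = 6: exp(t · [6]) = [e^(6t)].

After assembling e^{tJ} and conjugating by P, we get:

e^{tM} =
  [exp(6*t), 0, -t*exp(6*t)]
  [0, exp(6*t), t*exp(6*t)]
  [0, 0, exp(6*t)]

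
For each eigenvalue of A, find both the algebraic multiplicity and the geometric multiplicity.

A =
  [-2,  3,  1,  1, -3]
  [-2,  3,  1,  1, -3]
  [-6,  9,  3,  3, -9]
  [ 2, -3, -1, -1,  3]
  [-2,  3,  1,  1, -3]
λ = 0: alg = 5, geom = 4

Step 1 — factor the characteristic polynomial to read off the algebraic multiplicities:
  χ_A(x) = x^5

Step 2 — compute geometric multiplicities via the rank-nullity identity g(λ) = n − rank(A − λI):
  rank(A − (0)·I) = 1, so dim ker(A − (0)·I) = n − 1 = 4

Summary:
  λ = 0: algebraic multiplicity = 5, geometric multiplicity = 4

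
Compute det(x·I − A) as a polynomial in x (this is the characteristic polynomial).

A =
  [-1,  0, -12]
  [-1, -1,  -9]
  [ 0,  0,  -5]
x^3 + 7*x^2 + 11*x + 5

Expanding det(x·I − A) (e.g. by cofactor expansion or by noting that A is similar to its Jordan form J, which has the same characteristic polynomial as A) gives
  χ_A(x) = x^3 + 7*x^2 + 11*x + 5
which factors as (x + 1)^2*(x + 5). The eigenvalues (with algebraic multiplicities) are λ = -5 with multiplicity 1, λ = -1 with multiplicity 2.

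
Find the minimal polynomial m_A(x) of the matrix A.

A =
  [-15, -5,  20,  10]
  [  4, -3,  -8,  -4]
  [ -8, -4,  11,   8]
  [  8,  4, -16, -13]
x^2 + 10*x + 25

The characteristic polynomial is χ_A(x) = (x + 5)^4, so the eigenvalues are known. The minimal polynomial is
  m_A(x) = Π_λ (x − λ)^{k_λ}
where k_λ is the size of the *largest* Jordan block for λ (equivalently, the smallest k with (A − λI)^k v = 0 for every generalised eigenvector v of λ).

  λ = -5: largest Jordan block has size 2, contributing (x + 5)^2

So m_A(x) = (x + 5)^2 = x^2 + 10*x + 25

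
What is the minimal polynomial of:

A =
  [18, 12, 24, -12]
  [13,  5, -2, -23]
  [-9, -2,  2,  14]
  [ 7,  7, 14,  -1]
x^2 - 12*x + 36

The characteristic polynomial is χ_A(x) = (x - 6)^4, so the eigenvalues are known. The minimal polynomial is
  m_A(x) = Π_λ (x − λ)^{k_λ}
where k_λ is the size of the *largest* Jordan block for λ (equivalently, the smallest k with (A − λI)^k v = 0 for every generalised eigenvector v of λ).

  λ = 6: largest Jordan block has size 2, contributing (x − 6)^2

So m_A(x) = (x - 6)^2 = x^2 - 12*x + 36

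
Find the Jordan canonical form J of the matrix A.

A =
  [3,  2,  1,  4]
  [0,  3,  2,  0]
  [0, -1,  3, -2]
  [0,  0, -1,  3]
J_3(3) ⊕ J_1(3)

The characteristic polynomial is
  det(x·I − A) = x^4 - 12*x^3 + 54*x^2 - 108*x + 81 = (x - 3)^4

Eigenvalues and multiplicities (the geometric multiplicity of λ is n − rank(A − λI), which equals the number of Jordan blocks for λ):
  λ = 3: algebraic multiplicity = 4, geometric multiplicity = 2

Determining the block sizes for each eigenvalue:
  λ = 3: with am = 4 and gm = 2, the partition is not yet determined (e.g. several partitions of 4 into 2 parts exist). Let N = A − (3)·I. Computing rank(N^1) = 2, rank(N^2) = 1, rank(N^3) = 0; the number of blocks of size ≥ j is rank(N^{j−1}) − rank(N^j), giving [2, 1, 1]. So we have 1 block(s) of size 3, 1 block(s) of size 1 → block sizes [3, 1]

Assembling the blocks gives a Jordan form
J =
  [3, 1, 0, 0]
  [0, 3, 1, 0]
  [0, 0, 3, 0]
  [0, 0, 0, 3]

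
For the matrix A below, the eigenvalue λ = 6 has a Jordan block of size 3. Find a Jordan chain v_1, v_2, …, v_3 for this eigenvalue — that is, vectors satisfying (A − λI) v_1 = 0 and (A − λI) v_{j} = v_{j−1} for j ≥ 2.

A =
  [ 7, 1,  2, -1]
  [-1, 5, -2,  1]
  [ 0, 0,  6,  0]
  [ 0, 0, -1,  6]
A Jordan chain for λ = 6 of length 3:
v_1 = (1, -1, 0, 0)ᵀ
v_2 = (2, -2, 0, -1)ᵀ
v_3 = (0, 0, 1, 0)ᵀ

Let N = A − (6)·I. We want v_3 with N^3 v_3 = 0 but N^2 v_3 ≠ 0; then v_{j-1} := N · v_j for j = 3, …, 2.

Pick v_3 = (0, 0, 1, 0)ᵀ.
Then v_2 = N · v_3 = (2, -2, 0, -1)ᵀ.
Then v_1 = N · v_2 = (1, -1, 0, 0)ᵀ.

Sanity check: (A − (6)·I) v_1 = (0, 0, 0, 0)ᵀ = 0. ✓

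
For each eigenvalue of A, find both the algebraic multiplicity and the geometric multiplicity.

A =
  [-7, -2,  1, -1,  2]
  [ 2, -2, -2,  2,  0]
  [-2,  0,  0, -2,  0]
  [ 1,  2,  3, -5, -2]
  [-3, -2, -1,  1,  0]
λ = -4: alg = 2, geom = 1; λ = -2: alg = 3, geom = 3

Step 1 — factor the characteristic polynomial to read off the algebraic multiplicities:
  χ_A(x) = (x + 2)^3*(x + 4)^2

Step 2 — compute geometric multiplicities via the rank-nullity identity g(λ) = n − rank(A − λI):
  rank(A − (-4)·I) = 4, so dim ker(A − (-4)·I) = n − 4 = 1
  rank(A − (-2)·I) = 2, so dim ker(A − (-2)·I) = n − 2 = 3

Summary:
  λ = -4: algebraic multiplicity = 2, geometric multiplicity = 1
  λ = -2: algebraic multiplicity = 3, geometric multiplicity = 3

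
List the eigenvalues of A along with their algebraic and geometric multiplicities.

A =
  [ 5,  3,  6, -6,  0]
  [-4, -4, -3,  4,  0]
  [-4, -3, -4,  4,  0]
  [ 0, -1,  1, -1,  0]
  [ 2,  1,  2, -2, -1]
λ = -1: alg = 5, geom = 3

Step 1 — factor the characteristic polynomial to read off the algebraic multiplicities:
  χ_A(x) = (x + 1)^5

Step 2 — compute geometric multiplicities via the rank-nullity identity g(λ) = n − rank(A − λI):
  rank(A − (-1)·I) = 2, so dim ker(A − (-1)·I) = n − 2 = 3

Summary:
  λ = -1: algebraic multiplicity = 5, geometric multiplicity = 3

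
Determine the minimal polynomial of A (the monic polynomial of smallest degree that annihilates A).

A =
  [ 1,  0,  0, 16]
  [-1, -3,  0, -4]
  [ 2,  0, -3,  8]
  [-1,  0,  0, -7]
x^2 + 6*x + 9

The characteristic polynomial is χ_A(x) = (x + 3)^4, so the eigenvalues are known. The minimal polynomial is
  m_A(x) = Π_λ (x − λ)^{k_λ}
where k_λ is the size of the *largest* Jordan block for λ (equivalently, the smallest k with (A − λI)^k v = 0 for every generalised eigenvector v of λ).

  λ = -3: largest Jordan block has size 2, contributing (x + 3)^2

So m_A(x) = (x + 3)^2 = x^2 + 6*x + 9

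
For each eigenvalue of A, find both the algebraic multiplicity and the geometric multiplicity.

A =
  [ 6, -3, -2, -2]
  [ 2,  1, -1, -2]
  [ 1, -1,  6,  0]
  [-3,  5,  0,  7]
λ = 5: alg = 4, geom = 2

Step 1 — factor the characteristic polynomial to read off the algebraic multiplicities:
  χ_A(x) = (x - 5)^4

Step 2 — compute geometric multiplicities via the rank-nullity identity g(λ) = n − rank(A − λI):
  rank(A − (5)·I) = 2, so dim ker(A − (5)·I) = n − 2 = 2

Summary:
  λ = 5: algebraic multiplicity = 4, geometric multiplicity = 2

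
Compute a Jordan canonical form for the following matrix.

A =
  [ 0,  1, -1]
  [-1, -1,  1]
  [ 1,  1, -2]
J_3(-1)

The characteristic polynomial is
  det(x·I − A) = x^3 + 3*x^2 + 3*x + 1 = (x + 1)^3

Eigenvalues and multiplicities (the geometric multiplicity of λ is n − rank(A − λI), which equals the number of Jordan blocks for λ):
  λ = -1: algebraic multiplicity = 3, geometric multiplicity = 1

Determining the block sizes for each eigenvalue:
  λ = -1: one block (gm = 1), so the single block has size am = 3 → block sizes [3]

Assembling the blocks gives a Jordan form
J =
  [-1,  1,  0]
  [ 0, -1,  1]
  [ 0,  0, -1]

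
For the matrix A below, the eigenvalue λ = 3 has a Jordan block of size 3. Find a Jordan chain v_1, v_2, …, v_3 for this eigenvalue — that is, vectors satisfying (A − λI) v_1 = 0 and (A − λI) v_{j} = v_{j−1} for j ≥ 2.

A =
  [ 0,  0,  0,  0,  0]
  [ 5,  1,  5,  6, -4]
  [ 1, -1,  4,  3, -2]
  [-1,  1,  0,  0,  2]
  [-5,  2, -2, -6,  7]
A Jordan chain for λ = 3 of length 3:
v_1 = (0, -3, 0, -1, 0)ᵀ
v_2 = (0, -2, -1, 1, 2)ᵀ
v_3 = (0, 1, 0, 0, 0)ᵀ

Let N = A − (3)·I. We want v_3 with N^3 v_3 = 0 but N^2 v_3 ≠ 0; then v_{j-1} := N · v_j for j = 3, …, 2.

Pick v_3 = (0, 1, 0, 0, 0)ᵀ.
Then v_2 = N · v_3 = (0, -2, -1, 1, 2)ᵀ.
Then v_1 = N · v_2 = (0, -3, 0, -1, 0)ᵀ.

Sanity check: (A − (3)·I) v_1 = (0, 0, 0, 0, 0)ᵀ = 0. ✓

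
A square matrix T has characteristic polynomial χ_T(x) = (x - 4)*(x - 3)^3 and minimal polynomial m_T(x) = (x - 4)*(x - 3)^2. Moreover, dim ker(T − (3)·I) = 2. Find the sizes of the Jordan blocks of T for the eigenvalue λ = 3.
Block sizes for λ = 3: [2, 1]

Step 1 — from the characteristic polynomial, algebraic multiplicity of λ = 3 is 3. From dim ker(T − (3)·I) = 2, there are exactly 2 Jordan blocks for λ = 3.
Step 2 — from the minimal polynomial, the factor (x − 3)^2 tells us the largest block for λ = 3 has size 2.
Step 3 — with total size 3, 2 blocks, and largest block 2, the block sizes (in nonincreasing order) are [2, 1].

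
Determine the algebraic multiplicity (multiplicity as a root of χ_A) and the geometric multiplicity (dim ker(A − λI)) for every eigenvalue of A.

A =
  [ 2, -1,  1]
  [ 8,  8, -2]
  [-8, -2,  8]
λ = 6: alg = 3, geom = 2

Step 1 — factor the characteristic polynomial to read off the algebraic multiplicities:
  χ_A(x) = (x - 6)^3

Step 2 — compute geometric multiplicities via the rank-nullity identity g(λ) = n − rank(A − λI):
  rank(A − (6)·I) = 1, so dim ker(A − (6)·I) = n − 1 = 2

Summary:
  λ = 6: algebraic multiplicity = 3, geometric multiplicity = 2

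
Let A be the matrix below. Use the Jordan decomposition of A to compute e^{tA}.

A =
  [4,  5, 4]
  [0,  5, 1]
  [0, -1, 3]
e^{tA} =
  [exp(4*t), t^2*exp(4*t)/2 + 5*t*exp(4*t), t^2*exp(4*t)/2 + 4*t*exp(4*t)]
  [0, t*exp(4*t) + exp(4*t), t*exp(4*t)]
  [0, -t*exp(4*t), -t*exp(4*t) + exp(4*t)]

Strategy: write A = P · J · P⁻¹ where J is a Jordan canonical form, so e^{tA} = P · e^{tJ} · P⁻¹, and e^{tJ} can be computed block-by-block.

A has Jordan form
J =
  [4, 1, 0]
  [0, 4, 1]
  [0, 0, 4]
(up to reordering of blocks).

Per-block formulas:
  For a 3×3 Jordan block J_3(4): exp(t · J_3(4)) = e^(4t)·(I + t·N + (t^2/2)·N^2), where N is the 3×3 nilpotent shift.

After assembling e^{tJ} and conjugating by P, we get:

e^{tA} =
  [exp(4*t), t^2*exp(4*t)/2 + 5*t*exp(4*t), t^2*exp(4*t)/2 + 4*t*exp(4*t)]
  [0, t*exp(4*t) + exp(4*t), t*exp(4*t)]
  [0, -t*exp(4*t), -t*exp(4*t) + exp(4*t)]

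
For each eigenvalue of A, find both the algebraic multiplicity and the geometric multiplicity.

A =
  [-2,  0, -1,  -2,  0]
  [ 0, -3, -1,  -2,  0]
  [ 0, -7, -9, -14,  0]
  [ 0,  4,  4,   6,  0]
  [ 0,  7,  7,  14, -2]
λ = -2: alg = 5, geom = 3

Step 1 — factor the characteristic polynomial to read off the algebraic multiplicities:
  χ_A(x) = (x + 2)^5

Step 2 — compute geometric multiplicities via the rank-nullity identity g(λ) = n − rank(A − λI):
  rank(A − (-2)·I) = 2, so dim ker(A − (-2)·I) = n − 2 = 3

Summary:
  λ = -2: algebraic multiplicity = 5, geometric multiplicity = 3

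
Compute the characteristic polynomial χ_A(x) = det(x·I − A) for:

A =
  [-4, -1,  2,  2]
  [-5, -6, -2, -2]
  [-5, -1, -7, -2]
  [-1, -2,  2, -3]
x^4 + 20*x^3 + 150*x^2 + 500*x + 625

Expanding det(x·I − A) (e.g. by cofactor expansion or by noting that A is similar to its Jordan form J, which has the same characteristic polynomial as A) gives
  χ_A(x) = x^4 + 20*x^3 + 150*x^2 + 500*x + 625
which factors as (x + 5)^4. The eigenvalues (with algebraic multiplicities) are λ = -5 with multiplicity 4.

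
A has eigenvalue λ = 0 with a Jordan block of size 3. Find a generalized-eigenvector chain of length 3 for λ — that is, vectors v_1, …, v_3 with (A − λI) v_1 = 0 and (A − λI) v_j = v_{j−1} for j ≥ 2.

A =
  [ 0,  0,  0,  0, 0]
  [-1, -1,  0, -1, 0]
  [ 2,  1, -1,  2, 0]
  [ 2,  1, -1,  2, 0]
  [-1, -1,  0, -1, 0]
A Jordan chain for λ = 0 of length 3:
v_1 = (0, -1, 1, 1, -1)ᵀ
v_2 = (0, -1, 2, 2, -1)ᵀ
v_3 = (1, 0, 0, 0, 0)ᵀ

Let N = A − (0)·I. We want v_3 with N^3 v_3 = 0 but N^2 v_3 ≠ 0; then v_{j-1} := N · v_j for j = 3, …, 2.

Pick v_3 = (1, 0, 0, 0, 0)ᵀ.
Then v_2 = N · v_3 = (0, -1, 2, 2, -1)ᵀ.
Then v_1 = N · v_2 = (0, -1, 1, 1, -1)ᵀ.

Sanity check: (A − (0)·I) v_1 = (0, 0, 0, 0, 0)ᵀ = 0. ✓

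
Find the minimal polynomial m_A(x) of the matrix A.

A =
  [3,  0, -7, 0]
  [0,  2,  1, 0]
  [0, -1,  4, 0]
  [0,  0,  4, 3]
x^3 - 9*x^2 + 27*x - 27

The characteristic polynomial is χ_A(x) = (x - 3)^4, so the eigenvalues are known. The minimal polynomial is
  m_A(x) = Π_λ (x − λ)^{k_λ}
where k_λ is the size of the *largest* Jordan block for λ (equivalently, the smallest k with (A − λI)^k v = 0 for every generalised eigenvector v of λ).

  λ = 3: largest Jordan block has size 3, contributing (x − 3)^3

So m_A(x) = (x - 3)^3 = x^3 - 9*x^2 + 27*x - 27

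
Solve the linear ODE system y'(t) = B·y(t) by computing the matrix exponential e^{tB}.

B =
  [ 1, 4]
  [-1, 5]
e^{tB} =
  [-2*t*exp(3*t) + exp(3*t), 4*t*exp(3*t)]
  [-t*exp(3*t), 2*t*exp(3*t) + exp(3*t)]

Strategy: write B = P · J · P⁻¹ where J is a Jordan canonical form, so e^{tB} = P · e^{tJ} · P⁻¹, and e^{tJ} can be computed block-by-block.

B has Jordan form
J =
  [3, 1]
  [0, 3]
(up to reordering of blocks).

Per-block formulas:
  For a 2×2 Jordan block J_2(3): exp(t · J_2(3)) = e^(3t)·(I + t·N), where N is the 2×2 nilpotent shift.

After assembling e^{tJ} and conjugating by P, we get:

e^{tB} =
  [-2*t*exp(3*t) + exp(3*t), 4*t*exp(3*t)]
  [-t*exp(3*t), 2*t*exp(3*t) + exp(3*t)]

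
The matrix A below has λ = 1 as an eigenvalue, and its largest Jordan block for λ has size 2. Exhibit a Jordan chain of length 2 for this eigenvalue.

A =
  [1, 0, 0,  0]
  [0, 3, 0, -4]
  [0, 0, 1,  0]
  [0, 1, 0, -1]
A Jordan chain for λ = 1 of length 2:
v_1 = (0, 2, 0, 1)ᵀ
v_2 = (0, 1, 0, 0)ᵀ

Let N = A − (1)·I. We want v_2 with N^2 v_2 = 0 but N^1 v_2 ≠ 0; then v_{j-1} := N · v_j for j = 2, …, 2.

Pick v_2 = (0, 1, 0, 0)ᵀ.
Then v_1 = N · v_2 = (0, 2, 0, 1)ᵀ.

Sanity check: (A − (1)·I) v_1 = (0, 0, 0, 0)ᵀ = 0. ✓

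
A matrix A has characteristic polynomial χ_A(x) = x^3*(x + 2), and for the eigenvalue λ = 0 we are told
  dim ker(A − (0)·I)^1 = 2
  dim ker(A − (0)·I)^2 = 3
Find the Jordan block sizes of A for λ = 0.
Block sizes for λ = 0: [2, 1]

From the dimensions of kernels of powers, the number of Jordan blocks of size at least j is d_j − d_{j−1} where d_j = dim ker(N^j) (with d_0 = 0). Computing the differences gives [2, 1].
The number of blocks of size exactly k is (#blocks of size ≥ k) − (#blocks of size ≥ k + 1), so the partition is: 1 block(s) of size 1, 1 block(s) of size 2.
In nonincreasing order the block sizes are [2, 1].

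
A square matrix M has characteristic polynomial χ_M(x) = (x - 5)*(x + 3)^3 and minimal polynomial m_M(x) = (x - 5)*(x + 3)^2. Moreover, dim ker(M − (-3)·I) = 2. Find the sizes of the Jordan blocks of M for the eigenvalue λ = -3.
Block sizes for λ = -3: [2, 1]

Step 1 — from the characteristic polynomial, algebraic multiplicity of λ = -3 is 3. From dim ker(M − (-3)·I) = 2, there are exactly 2 Jordan blocks for λ = -3.
Step 2 — from the minimal polynomial, the factor (x + 3)^2 tells us the largest block for λ = -3 has size 2.
Step 3 — with total size 3, 2 blocks, and largest block 2, the block sizes (in nonincreasing order) are [2, 1].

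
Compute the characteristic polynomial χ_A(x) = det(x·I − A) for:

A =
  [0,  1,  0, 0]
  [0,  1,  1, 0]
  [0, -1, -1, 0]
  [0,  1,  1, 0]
x^4

Expanding det(x·I − A) (e.g. by cofactor expansion or by noting that A is similar to its Jordan form J, which has the same characteristic polynomial as A) gives
  χ_A(x) = x^4
which factors as x^4. The eigenvalues (with algebraic multiplicities) are λ = 0 with multiplicity 4.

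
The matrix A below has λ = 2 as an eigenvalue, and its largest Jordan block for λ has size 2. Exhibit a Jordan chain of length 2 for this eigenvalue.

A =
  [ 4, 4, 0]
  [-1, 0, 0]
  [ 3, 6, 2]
A Jordan chain for λ = 2 of length 2:
v_1 = (2, -1, 3)ᵀ
v_2 = (1, 0, 0)ᵀ

Let N = A − (2)·I. We want v_2 with N^2 v_2 = 0 but N^1 v_2 ≠ 0; then v_{j-1} := N · v_j for j = 2, …, 2.

Pick v_2 = (1, 0, 0)ᵀ.
Then v_1 = N · v_2 = (2, -1, 3)ᵀ.

Sanity check: (A − (2)·I) v_1 = (0, 0, 0)ᵀ = 0. ✓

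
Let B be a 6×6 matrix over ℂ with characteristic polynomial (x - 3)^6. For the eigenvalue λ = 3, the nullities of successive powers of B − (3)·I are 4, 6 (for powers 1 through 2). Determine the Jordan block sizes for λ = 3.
Block sizes for λ = 3: [2, 2, 1, 1]

From the dimensions of kernels of powers, the number of Jordan blocks of size at least j is d_j − d_{j−1} where d_j = dim ker(N^j) (with d_0 = 0). Computing the differences gives [4, 2].
The number of blocks of size exactly k is (#blocks of size ≥ k) − (#blocks of size ≥ k + 1), so the partition is: 2 block(s) of size 1, 2 block(s) of size 2.
In nonincreasing order the block sizes are [2, 2, 1, 1].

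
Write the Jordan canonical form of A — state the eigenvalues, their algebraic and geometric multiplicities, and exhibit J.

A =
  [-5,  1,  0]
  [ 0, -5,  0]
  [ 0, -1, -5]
J_2(-5) ⊕ J_1(-5)

The characteristic polynomial is
  det(x·I − A) = x^3 + 15*x^2 + 75*x + 125 = (x + 5)^3

Eigenvalues and multiplicities (the geometric multiplicity of λ is n − rank(A − λI), which equals the number of Jordan blocks for λ):
  λ = -5: algebraic multiplicity = 3, geometric multiplicity = 2

Determining the block sizes for each eigenvalue:
  λ = -5: 2 blocks summing to 3 forces exactly one block of size 2 and the rest size 1 → block sizes [2, 1]

Assembling the blocks gives a Jordan form
J =
  [-5,  1,  0]
  [ 0, -5,  0]
  [ 0,  0, -5]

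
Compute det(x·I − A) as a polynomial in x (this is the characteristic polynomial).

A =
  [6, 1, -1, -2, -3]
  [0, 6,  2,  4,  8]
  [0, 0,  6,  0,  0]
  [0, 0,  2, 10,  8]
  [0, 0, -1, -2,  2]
x^5 - 30*x^4 + 360*x^3 - 2160*x^2 + 6480*x - 7776

Expanding det(x·I − A) (e.g. by cofactor expansion or by noting that A is similar to its Jordan form J, which has the same characteristic polynomial as A) gives
  χ_A(x) = x^5 - 30*x^4 + 360*x^3 - 2160*x^2 + 6480*x - 7776
which factors as (x - 6)^5. The eigenvalues (with algebraic multiplicities) are λ = 6 with multiplicity 5.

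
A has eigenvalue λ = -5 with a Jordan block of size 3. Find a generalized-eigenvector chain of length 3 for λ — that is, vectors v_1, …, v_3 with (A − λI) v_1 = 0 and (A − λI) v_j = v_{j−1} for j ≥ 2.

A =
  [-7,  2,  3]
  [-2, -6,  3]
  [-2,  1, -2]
A Jordan chain for λ = -5 of length 3:
v_1 = (-6, 0, -4)ᵀ
v_2 = (-2, -2, -2)ᵀ
v_3 = (1, 0, 0)ᵀ

Let N = A − (-5)·I. We want v_3 with N^3 v_3 = 0 but N^2 v_3 ≠ 0; then v_{j-1} := N · v_j for j = 3, …, 2.

Pick v_3 = (1, 0, 0)ᵀ.
Then v_2 = N · v_3 = (-2, -2, -2)ᵀ.
Then v_1 = N · v_2 = (-6, 0, -4)ᵀ.

Sanity check: (A − (-5)·I) v_1 = (0, 0, 0)ᵀ = 0. ✓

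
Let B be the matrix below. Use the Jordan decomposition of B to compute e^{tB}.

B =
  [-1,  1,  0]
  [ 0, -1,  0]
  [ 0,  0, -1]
e^{tB} =
  [exp(-t), t*exp(-t), 0]
  [0, exp(-t), 0]
  [0, 0, exp(-t)]

Strategy: write B = P · J · P⁻¹ where J is a Jordan canonical form, so e^{tB} = P · e^{tJ} · P⁻¹, and e^{tJ} can be computed block-by-block.

B has Jordan form
J =
  [-1,  1,  0]
  [ 0, -1,  0]
  [ 0,  0, -1]
(up to reordering of blocks).

Per-block formulas:
  For a 1×1 block at λ = -1: exp(t · [-1]) = [e^(-1t)].
  For a 2×2 Jordan block J_2(-1): exp(t · J_2(-1)) = e^(-1t)·(I + t·N), where N is the 2×2 nilpotent shift.

After assembling e^{tJ} and conjugating by P, we get:

e^{tB} =
  [exp(-t), t*exp(-t), 0]
  [0, exp(-t), 0]
  [0, 0, exp(-t)]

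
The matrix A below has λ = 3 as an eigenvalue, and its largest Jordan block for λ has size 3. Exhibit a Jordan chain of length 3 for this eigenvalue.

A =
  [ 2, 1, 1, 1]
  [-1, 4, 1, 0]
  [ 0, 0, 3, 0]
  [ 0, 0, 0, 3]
A Jordan chain for λ = 3 of length 3:
v_1 = (-1, -1, 0, 0)ᵀ
v_2 = (1, 0, 0, 0)ᵀ
v_3 = (0, 0, 0, 1)ᵀ

Let N = A − (3)·I. We want v_3 with N^3 v_3 = 0 but N^2 v_3 ≠ 0; then v_{j-1} := N · v_j for j = 3, …, 2.

Pick v_3 = (0, 0, 0, 1)ᵀ.
Then v_2 = N · v_3 = (1, 0, 0, 0)ᵀ.
Then v_1 = N · v_2 = (-1, -1, 0, 0)ᵀ.

Sanity check: (A − (3)·I) v_1 = (0, 0, 0, 0)ᵀ = 0. ✓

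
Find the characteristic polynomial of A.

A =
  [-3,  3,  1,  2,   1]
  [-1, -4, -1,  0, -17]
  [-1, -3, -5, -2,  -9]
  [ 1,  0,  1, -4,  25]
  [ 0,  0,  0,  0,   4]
x^5 + 12*x^4 + 32*x^3 - 128*x^2 - 768*x - 1024

Expanding det(x·I − A) (e.g. by cofactor expansion or by noting that A is similar to its Jordan form J, which has the same characteristic polynomial as A) gives
  χ_A(x) = x^5 + 12*x^4 + 32*x^3 - 128*x^2 - 768*x - 1024
which factors as (x - 4)*(x + 4)^4. The eigenvalues (with algebraic multiplicities) are λ = -4 with multiplicity 4, λ = 4 with multiplicity 1.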